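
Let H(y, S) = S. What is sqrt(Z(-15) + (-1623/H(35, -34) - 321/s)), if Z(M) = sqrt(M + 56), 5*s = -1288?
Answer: sqrt(5870848578 + 119858704*sqrt(41))/10948 ≈ 7.4421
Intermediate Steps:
s = -1288/5 (s = (1/5)*(-1288) = -1288/5 ≈ -257.60)
Z(M) = sqrt(56 + M)
sqrt(Z(-15) + (-1623/H(35, -34) - 321/s)) = sqrt(sqrt(56 - 15) + (-1623/(-34) - 321/(-1288/5))) = sqrt(sqrt(41) + (-1623*(-1/34) - 321*(-5/1288))) = sqrt(sqrt(41) + (1623/34 + 1605/1288)) = sqrt(sqrt(41) + 1072497/21896) = sqrt(1072497/21896 + sqrt(41))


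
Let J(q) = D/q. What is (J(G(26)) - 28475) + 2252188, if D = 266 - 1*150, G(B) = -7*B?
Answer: 202357825/91 ≈ 2.2237e+6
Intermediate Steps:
D = 116 (D = 266 - 150 = 116)
J(q) = 116/q
(J(G(26)) - 28475) + 2252188 = (116/((-7*26)) - 28475) + 2252188 = (116/(-182) - 28475) + 2252188 = (116*(-1/182) - 28475) + 2252188 = (-58/91 - 28475) + 2252188 = -2591283/91 + 2252188 = 202357825/91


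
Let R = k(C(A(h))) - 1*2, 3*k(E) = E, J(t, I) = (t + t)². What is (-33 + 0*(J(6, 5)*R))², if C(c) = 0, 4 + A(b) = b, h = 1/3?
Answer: 1089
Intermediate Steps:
h = ⅓ ≈ 0.33333
A(b) = -4 + b
J(t, I) = 4*t² (J(t, I) = (2*t)² = 4*t²)
k(E) = E/3
R = -2 (R = (⅓)*0 - 1*2 = 0 - 2 = -2)
(-33 + 0*(J(6, 5)*R))² = (-33 + 0*((4*6²)*(-2)))² = (-33 + 0*((4*36)*(-2)))² = (-33 + 0*(144*(-2)))² = (-33 + 0*(-288))² = (-33 + 0)² = (-33)² = 1089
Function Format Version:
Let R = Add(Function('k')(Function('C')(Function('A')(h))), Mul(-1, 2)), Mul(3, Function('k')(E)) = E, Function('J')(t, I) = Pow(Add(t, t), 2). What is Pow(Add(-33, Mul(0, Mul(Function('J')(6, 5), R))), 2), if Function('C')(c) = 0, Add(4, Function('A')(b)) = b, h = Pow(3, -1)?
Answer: 1089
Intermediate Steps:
h = Rational(1, 3) ≈ 0.33333
Function('A')(b) = Add(-4, b)
Function('J')(t, I) = Mul(4, Pow(t, 2)) (Function('J')(t, I) = Pow(Mul(2, t), 2) = Mul(4, Pow(t, 2)))
Function('k')(E) = Mul(Rational(1, 3), E)
R = -2 (R = Add(Mul(Rational(1, 3), 0), Mul(-1, 2)) = Add(0, -2) = -2)
Pow(Add(-33, Mul(0, Mul(Function('J')(6, 5), R))), 2) = Pow(Add(-33, Mul(0, Mul(Mul(4, Pow(6, 2)), -2))), 2) = Pow(Add(-33, Mul(0, Mul(Mul(4, 36), -2))), 2) = Pow(Add(-33, Mul(0, Mul(144, -2))), 2) = Pow(Add(-33, Mul(0, -288)), 2) = Pow(Add(-33, 0), 2) = Pow(-33, 2) = 1089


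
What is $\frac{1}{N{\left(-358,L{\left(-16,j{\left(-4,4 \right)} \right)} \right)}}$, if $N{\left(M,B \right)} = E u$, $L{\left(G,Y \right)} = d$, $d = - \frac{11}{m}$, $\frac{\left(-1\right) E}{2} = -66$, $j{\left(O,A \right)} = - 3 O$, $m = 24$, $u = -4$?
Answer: $- \frac{1}{528} \approx -0.0018939$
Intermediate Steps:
$E = 132$ ($E = \left(-2\right) \left(-66\right) = 132$)
$d = - \frac{11}{24} \approx -0.45833$
$L{\left(G,Y \right)} = - \frac{11}{24}$
$N{\left(M,B \right)} = -528$ ($N{\left(M,B \right)} = 132 \left(-4\right) = -528$)
$\frac{1}{N{\left(-358,L{\left(-16,j{\left(-4,4 \right)} \right)} \right)}} = \frac{1}{-528} = - \frac{1}{528}$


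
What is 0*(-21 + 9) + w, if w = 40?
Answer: 40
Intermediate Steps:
0*(-21 + 9) + w = 0*(-21 + 9) + 40 = 0*(-12) + 40 = 0 + 40 = 40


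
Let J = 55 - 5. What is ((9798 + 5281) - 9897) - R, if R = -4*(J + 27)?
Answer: 5490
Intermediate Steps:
J = 50
R = -308 (R = -4*(50 + 27) = -4*77 = -308)
((9798 + 5281) - 9897) - R = ((9798 + 5281) - 9897) - 1*(-308) = (15079 - 9897) + 308 = 5182 + 308 = 5490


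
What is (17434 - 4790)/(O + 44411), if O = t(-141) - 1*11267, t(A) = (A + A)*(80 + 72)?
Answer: -3161/2430 ≈ -1.3008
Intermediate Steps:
t(A) = 304*A (t(A) = (2*A)*152 = 304*A)
O = -54131 (O = 304*(-141) - 1*11267 = -42864 - 11267 = -54131)
(17434 - 4790)/(O + 44411) = (17434 - 4790)/(-54131 + 44411) = 12644/(-9720) = 12644*(-1/9720) = -3161/2430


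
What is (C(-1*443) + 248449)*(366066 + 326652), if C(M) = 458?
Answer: 172422359226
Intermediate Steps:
(C(-1*443) + 248449)*(366066 + 326652) = (458 + 248449)*(366066 + 326652) = 248907*692718 = 172422359226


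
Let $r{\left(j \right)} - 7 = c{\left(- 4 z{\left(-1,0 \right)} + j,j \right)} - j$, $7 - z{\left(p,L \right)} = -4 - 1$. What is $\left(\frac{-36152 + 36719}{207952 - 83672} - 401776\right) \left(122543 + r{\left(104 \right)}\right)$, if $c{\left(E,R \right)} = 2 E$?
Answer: $- \frac{3059827192571927}{62140} \approx -4.9241 \cdot 10^{10}$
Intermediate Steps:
$z{\left(p,L \right)} = 12$ ($z{\left(p,L \right)} = 7 - \left(-4 - 1\right) = 7 - -5 = 7 + 5 = 12$)
$r{\left(j \right)} = -89 + j$ ($r{\left(j \right)} = 7 - \left(j - 2 \left(\left(-4\right) 12 + j\right)\right) = 7 - \left(j - 2 \left(-48 + j\right)\right) = 7 + \left(\left(-96 + 2 j\right) - j\right) = 7 + \left(-96 + j\right) = -89 + j$)
$\left(\frac{-36152 + 36719}{207952 - 83672} - 401776\right) \left(122543 + r{\left(104 \right)}\right) = \left(\frac{-36152 + 36719}{207952 - 83672} - 401776\right) \left(122543 + \left(-89 + 104\right)\right) = \left(\frac{567}{124280} - 401776\right) \left(122543 + 15\right) = \left(567 \cdot \frac{1}{124280} - 401776\right) 122558 = \left(\frac{567}{124280} - 401776\right) 122558 = \left(- \frac{49932720713}{124280}\right) 122558 = - \frac{3059827192571927}{62140}$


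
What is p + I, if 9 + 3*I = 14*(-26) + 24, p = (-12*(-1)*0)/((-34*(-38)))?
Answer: -349/3 ≈ -116.33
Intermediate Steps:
p = 0 (p = (12*0)/1292 = 0*(1/1292) = 0)
I = -349/3 (I = -3 + (14*(-26) + 24)/3 = -3 + (-364 + 24)/3 = -3 + (⅓)*(-340) = -3 - 340/3 = -349/3 ≈ -116.33)
p + I = 0 - 349/3 = -349/3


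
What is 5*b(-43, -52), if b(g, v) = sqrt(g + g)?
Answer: 5*I*sqrt(86) ≈ 46.368*I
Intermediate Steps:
b(g, v) = sqrt(2)*sqrt(g) (b(g, v) = sqrt(2*g) = sqrt(2)*sqrt(g))
5*b(-43, -52) = 5*(sqrt(2)*sqrt(-43)) = 5*(sqrt(2)*(I*sqrt(43))) = 5*(I*sqrt(86)) = 5*I*sqrt(86)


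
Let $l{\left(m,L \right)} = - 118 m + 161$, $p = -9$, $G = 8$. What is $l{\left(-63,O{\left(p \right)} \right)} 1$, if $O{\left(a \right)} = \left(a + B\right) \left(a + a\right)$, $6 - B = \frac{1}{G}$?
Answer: $7595$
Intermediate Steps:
$B = \frac{47}{8}$ ($B = 6 - \frac{1}{8} = \frac{47}{8} \approx 5.875$)
$O{\left(a \right)} = 2 a \left(\frac{47}{8} + a\right)$ ($O{\left(a \right)} = \left(a + \frac{47}{8}\right) \left(a + a\right) = \left(\frac{47}{8} + a\right) 2 a = 2 a \left(\frac{47}{8} + a\right)$)
$l{\left(m,L \right)} = 161 - 118 m$
$l{\left(-63,O{\left(p \right)} \right)} 1 = \left(161 - -7434\right) 1 = \left(161 + 7434\right) 1 = 7595 \cdot 1 = 7595$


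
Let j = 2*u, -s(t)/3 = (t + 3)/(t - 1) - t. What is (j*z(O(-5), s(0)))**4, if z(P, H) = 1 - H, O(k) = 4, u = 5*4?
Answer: 10485760000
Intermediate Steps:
u = 20
s(t) = 3*t - 3*(3 + t)/(-1 + t) (s(t) = -3*((t + 3)/(t - 1) - t) = -3*((3 + t)/(-1 + t) - t) = -3*(-t + (3 + t)/(-1 + t)) = 3*t - 3*(3 + t)/(-1 + t))
j = 40 (j = 2*20 = 40)
(j*z(O(-5), s(0)))**4 = (40*(1 - 3*(-3 + 0**2 - 2*0)/(-1 + 0)))**4 = (40*(1 - 3*(-3 + 0 + 0)/(-1)))**4 = (40*(1 - 3*(-1)*(-3)))**4 = (40*(1 - 1*9))**4 = (40*(1 - 9))**4 = (40*(-8))**4 = (-320)**4 = 10485760000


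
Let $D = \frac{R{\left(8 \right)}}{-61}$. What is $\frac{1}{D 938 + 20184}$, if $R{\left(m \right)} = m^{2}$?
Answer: $\frac{61}{1171192} \approx 5.2084 \cdot 10^{-5}$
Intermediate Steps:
$D = - \frac{64}{61}$ ($D = \frac{8^{2}}{-61} = 64 \left(- \frac{1}{61}\right) = - \frac{64}{61} \approx -1.0492$)
$\frac{1}{D 938 + 20184} = \frac{1}{\left(- \frac{64}{61}\right) 938 + 20184} = \frac{1}{- \frac{60032}{61} + 20184} = \frac{1}{\frac{1171192}{61}} = \frac{61}{1171192}$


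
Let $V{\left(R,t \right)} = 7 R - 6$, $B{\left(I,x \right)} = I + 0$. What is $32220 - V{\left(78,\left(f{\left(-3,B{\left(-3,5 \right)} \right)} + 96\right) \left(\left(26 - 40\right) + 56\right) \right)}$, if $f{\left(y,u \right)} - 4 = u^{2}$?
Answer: $31680$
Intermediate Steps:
$B{\left(I,x \right)} = I$
$f{\left(y,u \right)} = 4 + u^{2}$
$V{\left(R,t \right)} = -6 + 7 R$
$32220 - V{\left(78,\left(f{\left(-3,B{\left(-3,5 \right)} \right)} + 96\right) \left(\left(26 - 40\right) + 56\right) \right)} = 32220 - \left(-6 + 7 \cdot 78\right) = 32220 - \left(-6 + 546\right) = 32220 - 540 = 31680$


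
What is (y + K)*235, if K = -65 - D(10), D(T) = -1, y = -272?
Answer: -78960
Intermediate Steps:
K = -64 (K = -65 - 1*(-1) = -65 + 1 = -64)
(y + K)*235 = (-272 - 64)*235 = -336*235 = -78960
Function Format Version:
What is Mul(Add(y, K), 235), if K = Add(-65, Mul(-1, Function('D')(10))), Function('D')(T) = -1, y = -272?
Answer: -78960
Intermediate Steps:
K = -64 (K = Add(-65, Mul(-1, -1)) = Add(-65, 1) = -64)
Mul(Add(y, K), 235) = Mul(Add(-272, -64), 235) = Mul(-336, 235) = -78960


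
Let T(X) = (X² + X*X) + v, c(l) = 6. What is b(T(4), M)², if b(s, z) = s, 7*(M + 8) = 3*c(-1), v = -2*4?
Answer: 576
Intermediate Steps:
v = -8
T(X) = -8 + 2*X² (T(X) = (X² + X*X) - 8 = (X² + X²) - 8 = 2*X² - 8 = -8 + 2*X²)
M = -38/7 (M = -8 + (3*6)/7 = -8 + (⅐)*18 = -8 + 18/7 = -38/7 ≈ -5.4286)
b(T(4), M)² = (-8 + 2*4²)² = (-8 + 2*16)² = (-8 + 32)² = 24² = 576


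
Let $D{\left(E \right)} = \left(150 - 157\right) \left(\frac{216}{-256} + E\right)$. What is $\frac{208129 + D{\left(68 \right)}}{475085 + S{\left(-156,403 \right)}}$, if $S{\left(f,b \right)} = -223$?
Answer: $\frac{6645085}{15195584} \approx 0.4373$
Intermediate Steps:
$D{\left(E \right)} = \frac{189}{32} - 7 E$ ($D{\left(E \right)} = - 7 \left(216 \left(- \frac{1}{256}\right) + E\right) = - 7 \left(- \frac{27}{32} + E\right) = \frac{189}{32} - 7 E$)
$\frac{208129 + D{\left(68 \right)}}{475085 + S{\left(-156,403 \right)}} = \frac{208129 + \left(\frac{189}{32} - 476\right)}{475085 - 223} = \frac{208129 + \left(\frac{189}{32} - 476\right)}{474862} = \left(208129 - \frac{15043}{32}\right) \frac{1}{474862} = \frac{6645085}{32} \cdot \frac{1}{474862} = \frac{6645085}{15195584}$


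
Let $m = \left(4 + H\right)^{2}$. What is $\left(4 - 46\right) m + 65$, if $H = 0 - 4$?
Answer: $65$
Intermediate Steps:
$H = -4$ ($H = 0 - 4 = -4$)
$m = 0$ ($m = \left(4 - 4\right)^{2} = 0^{2} = 0$)
$\left(4 - 46\right) m + 65 = \left(4 - 46\right) 0 + 65 = \left(-42\right) 0 + 65 = 0 + 65 = 65$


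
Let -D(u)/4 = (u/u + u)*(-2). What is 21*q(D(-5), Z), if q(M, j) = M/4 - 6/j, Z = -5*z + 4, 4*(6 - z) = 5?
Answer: -12768/79 ≈ -161.62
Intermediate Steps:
z = 19/4 (z = 6 - ¼*5 = 6 - 5/4 = 19/4 ≈ 4.7500)
D(u) = 8 + 8*u (D(u) = -4*(u/u + u)*(-2) = -4*(1 + u)*(-2) = -4*(-2 - 2*u) = 8 + 8*u)
Z = -79/4 (Z = -5*19/4 + 4 = -95/4 + 4 = -79/4 ≈ -19.750)
q(M, j) = -6/j + M/4 (q(M, j) = M*(¼) - 6/j = M/4 - 6/j = -6/j + M/4)
21*q(D(-5), Z) = 21*(-6/(-79/4) + (8 + 8*(-5))/4) = 21*(-6*(-4/79) + (8 - 40)/4) = 21*(24/79 + (¼)*(-32)) = 21*(24/79 - 8) = 21*(-608/79) = -12768/79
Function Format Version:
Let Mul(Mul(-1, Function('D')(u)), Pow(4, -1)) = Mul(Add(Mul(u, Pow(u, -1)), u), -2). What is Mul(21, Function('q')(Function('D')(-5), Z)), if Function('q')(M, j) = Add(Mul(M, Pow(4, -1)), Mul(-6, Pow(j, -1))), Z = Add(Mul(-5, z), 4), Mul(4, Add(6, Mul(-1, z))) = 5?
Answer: Rational(-12768, 79) ≈ -161.62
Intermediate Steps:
z = Rational(19, 4) (z = Add(6, Mul(Rational(-1, 4), 5)) = Add(6, Rational(-5, 4)) = Rational(19, 4) ≈ 4.7500)
Function('D')(u) = Add(8, Mul(8, u)) (Function('D')(u) = Mul(-4, Mul(Add(Mul(u, Pow(u, -1)), u), -2)) = Mul(-4, Mul(Add(1, u), -2)) = Mul(-4, Add(-2, Mul(-2, u))) = Add(8, Mul(8, u)))
Z = Rational(-79, 4) (Z = Add(Mul(-5, Rational(19, 4)), 4) = Add(Rational(-95, 4), 4) = Rational(-79, 4) ≈ -19.750)
Function('q')(M, j) = Add(Mul(-6, Pow(j, -1)), Mul(Rational(1, 4), M)) (Function('q')(M, j) = Add(Mul(M, Rational(1, 4)), Mul(-6, Pow(j, -1))) = Add(Mul(Rational(1, 4), M), Mul(-6, Pow(j, -1))) = Add(Mul(-6, Pow(j, -1)), Mul(Rational(1, 4), M)))
Mul(21, Function('q')(Function('D')(-5), Z)) = Mul(21, Add(Mul(-6, Pow(Rational(-79, 4), -1)), Mul(Rational(1, 4), Add(8, Mul(8, -5))))) = Mul(21, Add(Mul(-6, Rational(-4, 79)), Mul(Rational(1, 4), Add(8, -40)))) = Mul(21, Add(Rational(24, 79), Mul(Rational(1, 4), -32))) = Mul(21, Add(Rational(24, 79), -8)) = Mul(21, Rational(-608, 79)) = Rational(-12768, 79)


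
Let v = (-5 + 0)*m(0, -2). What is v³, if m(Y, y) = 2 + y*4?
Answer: 27000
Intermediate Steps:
m(Y, y) = 2 + 4*y
v = 30 (v = (-5 + 0)*(2 + 4*(-2)) = -5*(2 - 8) = -5*(-6) = 30)
v³ = 30³ = 27000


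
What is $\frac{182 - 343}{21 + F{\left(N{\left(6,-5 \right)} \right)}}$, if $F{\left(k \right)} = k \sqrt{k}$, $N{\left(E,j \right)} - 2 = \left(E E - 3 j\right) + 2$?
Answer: $\frac{3381}{165934} - \frac{8855 \sqrt{55}}{165934} \approx -0.37539$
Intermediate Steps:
$N{\left(E,j \right)} = 4 + E^{2} - 3 j$ ($N{\left(E,j \right)} = 2 + \left(\left(E E - 3 j\right) + 2\right) = 2 + \left(\left(E^{2} - 3 j\right) + 2\right) = 2 + \left(2 + E^{2} - 3 j\right) = 4 + E^{2} - 3 j$)
$F{\left(k \right)} = k^{\frac{3}{2}}$
$\frac{182 - 343}{21 + F{\left(N{\left(6,-5 \right)} \right)}} = \frac{182 - 343}{21 + \left(4 + 6^{2} - -15\right)^{\frac{3}{2}}} = - \frac{161}{21 + \left(4 + 36 + 15\right)^{\frac{3}{2}}} = - \frac{161}{21 + 55^{\frac{3}{2}}} = - \frac{161}{21 + 55 \sqrt{55}}$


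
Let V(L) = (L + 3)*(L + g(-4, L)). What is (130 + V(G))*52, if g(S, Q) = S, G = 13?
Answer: 14248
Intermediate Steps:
V(L) = (-4 + L)*(3 + L) (V(L) = (L + 3)*(L - 4) = (3 + L)*(-4 + L) = (-4 + L)*(3 + L))
(130 + V(G))*52 = (130 + (-12 + 13² - 1*13))*52 = (130 + (-12 + 169 - 13))*52 = (130 + 144)*52 = 274*52 = 14248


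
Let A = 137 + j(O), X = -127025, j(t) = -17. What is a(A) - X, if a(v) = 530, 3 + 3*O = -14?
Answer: 127555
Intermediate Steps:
O = -17/3 (O = -1 + (1/3)*(-14) = -1 - 14/3 = -17/3 ≈ -5.6667)
A = 120 (A = 137 - 17 = 120)
a(A) - X = 530 - 1*(-127025) = 530 + 127025 = 127555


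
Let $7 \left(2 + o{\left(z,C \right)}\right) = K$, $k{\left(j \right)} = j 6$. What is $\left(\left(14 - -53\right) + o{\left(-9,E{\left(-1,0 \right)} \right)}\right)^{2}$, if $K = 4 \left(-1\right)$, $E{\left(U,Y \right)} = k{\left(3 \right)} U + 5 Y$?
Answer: $\frac{203401}{49} \approx 4151.0$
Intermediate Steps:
$k{\left(j \right)} = 6 j$
$E{\left(U,Y \right)} = 5 Y + 18 U$ ($E{\left(U,Y \right)} = 6 \cdot 3 U + 5 Y = 18 U + 5 Y = 5 Y + 18 U$)
$K = -4$
$o{\left(z,C \right)} = - \frac{18}{7}$ ($o{\left(z,C \right)} = -2 + \frac{1}{7} \left(-4\right) = -2 - \frac{4}{7} = - \frac{18}{7}$)
$\left(\left(14 - -53\right) + o{\left(-9,E{\left(-1,0 \right)} \right)}\right)^{2} = \left(\left(14 - -53\right) - \frac{18}{7}\right)^{2} = \left(\left(14 + 53\right) - \frac{18}{7}\right)^{2} = \left(67 - \frac{18}{7}\right)^{2} = \left(\frac{451}{7}\right)^{2} = \frac{203401}{49}$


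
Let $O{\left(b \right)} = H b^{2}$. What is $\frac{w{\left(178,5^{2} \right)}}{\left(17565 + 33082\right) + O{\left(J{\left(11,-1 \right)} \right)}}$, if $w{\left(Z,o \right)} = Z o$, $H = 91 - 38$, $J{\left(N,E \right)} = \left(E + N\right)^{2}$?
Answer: $\frac{4450}{580647} \approx 0.0076639$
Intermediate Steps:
$H = 53$ ($H = 91 - 38 = 53$)
$O{\left(b \right)} = 53 b^{2}$
$\frac{w{\left(178,5^{2} \right)}}{\left(17565 + 33082\right) + O{\left(J{\left(11,-1 \right)} \right)}} = \frac{178 \cdot 5^{2}}{\left(17565 + 33082\right) + 53 \left(\left(-1 + 11\right)^{2}\right)^{2}} = \frac{178 \cdot 25}{50647 + 53 \left(10^{2}\right)^{2}} = \frac{4450}{50647 + 53 \cdot 100^{2}} = \frac{4450}{50647 + 53 \cdot 10000} = \frac{4450}{50647 + 530000} = \frac{4450}{580647}$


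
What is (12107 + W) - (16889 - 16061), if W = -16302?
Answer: -5023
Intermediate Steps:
(12107 + W) - (16889 - 16061) = (12107 - 16302) - (16889 - 16061) = -4195 - 1*828 = -4195 - 828 = -5023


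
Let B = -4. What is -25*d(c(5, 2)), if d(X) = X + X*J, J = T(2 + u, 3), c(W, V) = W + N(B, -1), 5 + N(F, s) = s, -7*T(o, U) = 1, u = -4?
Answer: 150/7 ≈ 21.429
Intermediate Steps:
T(o, U) = -⅐ (T(o, U) = -⅐*1 = -⅐)
N(F, s) = -5 + s
c(W, V) = -6 + W (c(W, V) = W + (-5 - 1) = W - 6 = -6 + W)
J = -⅐ ≈ -0.14286
d(X) = 6*X/7 (d(X) = X + X*(-⅐) = X - X/7 = 6*X/7)
-25*d(c(5, 2)) = -150*(-6 + 5)/7 = -150*(-1)/7 = -25*(-6/7) = 150/7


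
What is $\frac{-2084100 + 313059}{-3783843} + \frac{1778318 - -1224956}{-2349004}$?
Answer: $- \frac{171517497829}{211625293866} \approx -0.81048$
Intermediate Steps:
$\frac{-2084100 + 313059}{-3783843} + \frac{1778318 - -1224956}{-2349004} = \left(-1771041\right) \left(- \frac{1}{3783843}\right) + \left(1778318 + 1224956\right) \left(- \frac{1}{2349004}\right) = \frac{590347}{1261281} + 3003274 \left(- \frac{1}{2349004}\right) = \frac{590347}{1261281} - \frac{1501637}{1174502} = - \frac{171517497829}{211625293866}$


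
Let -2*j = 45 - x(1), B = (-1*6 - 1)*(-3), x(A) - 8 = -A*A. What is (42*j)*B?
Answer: -16758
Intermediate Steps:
x(A) = 8 - A² (x(A) = 8 - A*A = 8 - A²)
B = 21 (B = (-6 - 1)*(-3) = -7*(-3) = 21)
j = -19 (j = -(45 - (8 - 1*1²))/2 = -(45 - (8 - 1*1))/2 = -(45 - (8 - 1))/2 = -(45 - 1*7)/2 = -(45 - 7)/2 = -½*38 = -19)
(42*j)*B = (42*(-19))*21 = -798*21 = -16758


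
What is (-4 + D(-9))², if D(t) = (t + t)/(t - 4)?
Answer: 1156/169 ≈ 6.8402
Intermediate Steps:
D(t) = 2*t/(-4 + t) (D(t) = (2*t)/(-4 + t) = 2*t/(-4 + t))
(-4 + D(-9))² = (-4 + 2*(-9)/(-4 - 9))² = (-4 + 2*(-9)/(-13))² = (-4 + 2*(-9)*(-1/13))² = (-4 + 18/13)² = (-34/13)² = 1156/169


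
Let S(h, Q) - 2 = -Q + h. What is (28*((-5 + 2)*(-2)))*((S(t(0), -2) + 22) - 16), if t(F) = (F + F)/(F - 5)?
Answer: 1680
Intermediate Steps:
t(F) = 2*F/(-5 + F) (t(F) = (2*F)/(-5 + F) = 2*F/(-5 + F))
S(h, Q) = 2 + h - Q (S(h, Q) = 2 + (-Q + h) = 2 + (h - Q) = 2 + h - Q)
(28*((-5 + 2)*(-2)))*((S(t(0), -2) + 22) - 16) = (28*((-5 + 2)*(-2)))*(((2 + 2*0/(-5 + 0) - 1*(-2)) + 22) - 16) = (28*(-3*(-2)))*(((2 + 2*0/(-5) + 2) + 22) - 16) = (28*6)*(((2 + 2*0*(-⅕) + 2) + 22) - 16) = 168*(((2 + 0 + 2) + 22) - 16) = 168*((4 + 22) - 16) = 168*(26 - 16) = 168*10 = 1680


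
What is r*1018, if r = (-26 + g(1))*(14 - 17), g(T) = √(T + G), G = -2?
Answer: 79404 - 3054*I ≈ 79404.0 - 3054.0*I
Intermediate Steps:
g(T) = √(-2 + T) (g(T) = √(T - 2) = √(-2 + T))
r = 78 - 3*I (r = (-26 + √(-2 + 1))*(14 - 17) = (-26 + √(-1))*(-3) = (-26 + I)*(-3) = 78 - 3*I ≈ 78.0 - 3.0*I)
r*1018 = (78 - 3*I)*1018 = 79404 - 3054*I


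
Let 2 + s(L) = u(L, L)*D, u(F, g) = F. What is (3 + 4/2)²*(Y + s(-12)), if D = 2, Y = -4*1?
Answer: -750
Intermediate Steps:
Y = -4
s(L) = -2 + 2*L (s(L) = -2 + L*2 = -2 + 2*L)
(3 + 4/2)²*(Y + s(-12)) = (3 + 4/2)²*(-4 + (-2 + 2*(-12))) = (3 + 4*(½))²*(-4 + (-2 - 24)) = (3 + 2)²*(-4 - 26) = 5²*(-30) = 25*(-30) = -750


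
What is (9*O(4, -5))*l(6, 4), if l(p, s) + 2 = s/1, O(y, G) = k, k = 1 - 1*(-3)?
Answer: 72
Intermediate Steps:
k = 4 (k = 1 + 3 = 4)
O(y, G) = 4
l(p, s) = -2 + s (l(p, s) = -2 + s/1 = -2 + s*1 = -2 + s)
(9*O(4, -5))*l(6, 4) = (9*4)*(-2 + 4) = 36*2 = 72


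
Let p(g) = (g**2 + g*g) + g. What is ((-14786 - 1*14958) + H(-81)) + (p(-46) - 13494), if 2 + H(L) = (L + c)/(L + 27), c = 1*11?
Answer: -1054423/27 ≈ -39053.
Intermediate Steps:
c = 11
p(g) = g + 2*g**2 (p(g) = (g**2 + g**2) + g = 2*g**2 + g = g + 2*g**2)
H(L) = -2 + (11 + L)/(27 + L) (H(L) = -2 + (L + 11)/(L + 27) = -2 + (11 + L)/(27 + L))
((-14786 - 1*14958) + H(-81)) + (p(-46) - 13494) = ((-14786 - 1*14958) + (-43 - 1*(-81))/(27 - 81)) + (-46*(1 + 2*(-46)) - 13494) = ((-14786 - 14958) + (-43 + 81)/(-54)) + (-46*(1 - 92) - 13494) = (-29744 - 1/54*38) + (-46*(-91) - 13494) = (-29744 - 19/27) + (4186 - 13494) = -803107/27 - 9308 = -1054423/27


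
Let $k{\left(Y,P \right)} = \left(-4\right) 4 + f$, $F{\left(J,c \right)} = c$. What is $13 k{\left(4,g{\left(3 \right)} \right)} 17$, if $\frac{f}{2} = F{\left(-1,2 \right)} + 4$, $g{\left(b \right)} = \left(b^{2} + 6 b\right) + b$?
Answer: $-884$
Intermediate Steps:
$g{\left(b \right)} = b^{2} + 7 b$
$f = 12$ ($f = 2 \left(2 + 4\right) = 2 \cdot 6 = 12$)
$k{\left(Y,P \right)} = -4$ ($k{\left(Y,P \right)} = \left(-4\right) 4 + 12 = -16 + 12 = -4$)
$13 k{\left(4,g{\left(3 \right)} \right)} 17 = 13 \left(-4\right) 17 = \left(-52\right) 17 = -884$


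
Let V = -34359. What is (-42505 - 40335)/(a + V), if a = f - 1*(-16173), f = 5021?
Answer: 16568/2633 ≈ 6.2924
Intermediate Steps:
a = 21194 (a = 5021 - 1*(-16173) = 5021 + 16173 = 21194)
(-42505 - 40335)/(a + V) = (-42505 - 40335)/(21194 - 34359) = -82840/(-13165) = -82840*(-1/13165) = 16568/2633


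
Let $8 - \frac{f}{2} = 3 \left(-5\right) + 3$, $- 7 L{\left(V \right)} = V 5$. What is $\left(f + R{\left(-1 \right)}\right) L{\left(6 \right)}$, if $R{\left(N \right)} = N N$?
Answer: $- \frac{1230}{7} \approx -175.71$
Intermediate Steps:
$R{\left(N \right)} = N^{2}$
$L{\left(V \right)} = - \frac{5 V}{7}$ ($L{\left(V \right)} = - \frac{V 5}{7} = - \frac{5 V}{7}$)
$f = 40$ ($f = 16 - 2 \left(3 \left(-5\right) + 3\right) = 16 - 2 \left(-15 + 3\right) = 16 - -24 = 16 + 24 = 40$)
$\left(f + R{\left(-1 \right)}\right) L{\left(6 \right)} = \left(40 + \left(-1\right)^{2}\right) \left(\left(- \frac{5}{7}\right) 6\right) = \left(40 + 1\right) \left(- \frac{30}{7}\right) = 41 \left(- \frac{30}{7}\right) = - \frac{1230}{7}$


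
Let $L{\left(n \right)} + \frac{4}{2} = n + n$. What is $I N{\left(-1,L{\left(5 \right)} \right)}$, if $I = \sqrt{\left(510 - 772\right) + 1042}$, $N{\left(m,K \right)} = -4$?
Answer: $- 8 \sqrt{195} \approx -111.71$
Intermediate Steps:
$L{\left(n \right)} = -2 + 2 n$ ($L{\left(n \right)} = -2 + \left(n + n\right) = -2 + 2 n$)
$I = 2 \sqrt{195}$ ($I = \sqrt{\left(510 - 772\right) + 1042} = \sqrt{-262 + 1042} = \sqrt{780} = 2 \sqrt{195} \approx 27.928$)
$I N{\left(-1,L{\left(5 \right)} \right)} = 2 \sqrt{195} \left(-4\right) = - 8 \sqrt{195}$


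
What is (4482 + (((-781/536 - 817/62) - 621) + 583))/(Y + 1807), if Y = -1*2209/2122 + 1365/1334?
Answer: 17361528772173/7082724196480 ≈ 2.4512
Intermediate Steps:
Y = -12569/707687 (Y = -2209*1/2122 + 1365*(1/1334) = -2209/2122 + 1365/1334 = -12569/707687 ≈ -0.017761)
(4482 + (((-781/536 - 817/62) - 621) + 583))/(Y + 1807) = (4482 + (((-781/536 - 817/62) - 621) + 583))/(-12569/707687 + 1807) = (4482 + (((-781*1/536 - 817*1/62) - 621) + 583))/(1278777840/707687) = (4482 + (((-781/536 - 817/62) - 621) + 583))*(707687/1278777840) = (4482 + ((-243167/16616 - 621) + 583))*(707687/1278777840) = (4482 + (-10561703/16616 + 583))*(707687/1278777840) = (4482 - 874575/16616)*(707687/1278777840) = (73598337/16616)*(707687/1278777840) = 17361528772173/7082724196480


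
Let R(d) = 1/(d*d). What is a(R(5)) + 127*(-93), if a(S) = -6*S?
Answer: -295281/25 ≈ -11811.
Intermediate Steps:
R(d) = d**(-2) (R(d) = 1/(d**2) = d**(-2))
a(R(5)) + 127*(-93) = -6/5**2 + 127*(-93) = -6*1/25 - 11811 = -6/25 - 11811 = -295281/25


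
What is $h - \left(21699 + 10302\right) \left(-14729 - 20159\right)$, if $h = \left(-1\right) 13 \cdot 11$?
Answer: $1116450745$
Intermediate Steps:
$h = -143$ ($h = \left(-13\right) 11 = -143$)
$h - \left(21699 + 10302\right) \left(-14729 - 20159\right) = -143 - \left(21699 + 10302\right) \left(-14729 - 20159\right) = -143 - 32001 \left(-34888\right) = -143 - -1116450888 = -143 + 1116450888 = 1116450745$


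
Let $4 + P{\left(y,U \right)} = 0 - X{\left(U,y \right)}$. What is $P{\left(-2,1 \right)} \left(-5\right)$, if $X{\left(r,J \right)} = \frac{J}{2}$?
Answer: $15$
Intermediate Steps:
$X{\left(r,J \right)} = \frac{J}{2}$ ($X{\left(r,J \right)} = J \frac{1}{2} = \frac{J}{2}$)
$P{\left(y,U \right)} = -4 - \frac{y}{2}$ ($P{\left(y,U \right)} = -4 + \left(0 - \frac{y}{2}\right) = -4 - \frac{y}{2}$)
$P{\left(-2,1 \right)} \left(-5\right) = \left(-4 - -1\right) \left(-5\right) = \left(-4 + 1\right) \left(-5\right) = \left(-3\right) \left(-5\right) = 15$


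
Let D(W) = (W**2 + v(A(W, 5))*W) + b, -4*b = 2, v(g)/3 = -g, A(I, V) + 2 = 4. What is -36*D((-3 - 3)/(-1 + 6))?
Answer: -7326/25 ≈ -293.04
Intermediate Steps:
A(I, V) = 2 (A(I, V) = -2 + 4 = 2)
v(g) = -3*g (v(g) = 3*(-g) = -3*g)
b = -1/2 (b = -1/4*2 = -1/2 ≈ -0.50000)
D(W) = -1/2 + W**2 - 6*W (D(W) = (W**2 + (-3*2)*W) - 1/2 = (W**2 - 6*W) - 1/2 = -1/2 + W**2 - 6*W)
-36*D((-3 - 3)/(-1 + 6)) = -36*(-1/2 + ((-3 - 3)/(-1 + 6))**2 - 6*(-3 - 3)/(-1 + 6)) = -36*(-1/2 + (-6/5)**2 - (-36)/5) = -36*(-1/2 + (-6*1/5)**2 - (-36)/5) = -36*(-1/2 + (-6/5)**2 - 6*(-6/5)) = -36*(-1/2 + 36/25 + 36/5) = -36*407/50 = -7326/25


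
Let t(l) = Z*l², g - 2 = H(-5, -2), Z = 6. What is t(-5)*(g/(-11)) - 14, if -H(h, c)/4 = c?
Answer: -1654/11 ≈ -150.36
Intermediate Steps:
H(h, c) = -4*c
g = 10 (g = 2 - 4*(-2) = 2 + 8 = 10)
t(l) = 6*l²
t(-5)*(g/(-11)) - 14 = (6*(-5)²)*(10/(-11)) - 14 = (6*25)*(10*(-1/11)) - 14 = 150*(-10/11) - 14 = -1500/11 - 14 = -1654/11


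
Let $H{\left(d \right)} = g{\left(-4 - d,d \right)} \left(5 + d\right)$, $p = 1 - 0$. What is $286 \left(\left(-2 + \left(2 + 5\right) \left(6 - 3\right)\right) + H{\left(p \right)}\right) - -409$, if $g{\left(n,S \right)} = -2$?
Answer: $2411$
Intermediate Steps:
$p = 1$ ($p = 1 + 0 = 1$)
$H{\left(d \right)} = -10 - 2 d$ ($H{\left(d \right)} = - 2 \left(5 + d\right) = -10 - 2 d$)
$286 \left(\left(-2 + \left(2 + 5\right) \left(6 - 3\right)\right) + H{\left(p \right)}\right) - -409 = 286 \left(\left(-2 + \left(2 + 5\right) \left(6 - 3\right)\right) - 12\right) - -409 = 286 \left(\left(-2 + 7 \cdot 3\right) - 12\right) + 409 = 286 \left(\left(-2 + 21\right) - 12\right) + 409 = 286 \left(19 - 12\right) + 409 = 286 \cdot 7 + 409 = 2002 + 409 = 2411$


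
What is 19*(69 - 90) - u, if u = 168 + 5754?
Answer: -6321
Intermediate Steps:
u = 5922
19*(69 - 90) - u = 19*(69 - 90) - 1*5922 = 19*(-21) - 5922 = -399 - 5922 = -6321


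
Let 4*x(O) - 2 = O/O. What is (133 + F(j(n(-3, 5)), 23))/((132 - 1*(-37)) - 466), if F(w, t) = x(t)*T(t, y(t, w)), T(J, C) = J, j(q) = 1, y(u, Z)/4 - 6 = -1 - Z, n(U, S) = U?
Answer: -601/1188 ≈ -0.50589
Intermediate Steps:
x(O) = 3/4 (x(O) = 1/2 + (O/O)/4 = 1/2 + (1/4)*1 = 1/2 + 1/4 = 3/4)
y(u, Z) = 20 - 4*Z (y(u, Z) = 24 + 4*(-1 - Z) = 24 + (-4 - 4*Z) = 20 - 4*Z)
F(w, t) = 3*t/4
(133 + F(j(n(-3, 5)), 23))/((132 - 1*(-37)) - 466) = (133 + (3/4)*23)/((132 - 1*(-37)) - 466) = (133 + 69/4)/((132 + 37) - 466) = 601/(4*(169 - 466)) = (601/4)/(-297) = (601/4)*(-1/297) = -601/1188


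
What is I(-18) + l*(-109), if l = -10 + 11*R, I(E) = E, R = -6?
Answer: 8266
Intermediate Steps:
l = -76 (l = -10 + 11*(-6) = -10 - 66 = -76)
I(-18) + l*(-109) = -18 - 76*(-109) = -18 + 8284 = 8266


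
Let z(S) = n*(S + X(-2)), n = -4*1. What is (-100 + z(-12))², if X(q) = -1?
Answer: 2304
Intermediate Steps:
n = -4
z(S) = 4 - 4*S (z(S) = -4*(S - 1) = -4*(-1 + S) = 4 - 4*S)
(-100 + z(-12))² = (-100 + (4 - 4*(-12)))² = (-100 + (4 + 48))² = (-100 + 52)² = (-48)² = 2304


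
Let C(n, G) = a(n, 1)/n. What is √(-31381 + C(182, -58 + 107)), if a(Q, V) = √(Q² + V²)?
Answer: √(-1039464244 + 4550*√53)/182 ≈ 177.14*I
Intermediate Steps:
C(n, G) = √(1 + n²)/n (C(n, G) = √(n² + 1²)/n = √(n² + 1)/n = √(1 + n²)/n)
√(-31381 + C(182, -58 + 107)) = √(-31381 + √(1 + 182²)/182) = √(-31381 + √(1 + 33124)/182) = √(-31381 + √33125/182) = √(-31381 + (25*√53)/182) = √(-31381 + 25*√53/182)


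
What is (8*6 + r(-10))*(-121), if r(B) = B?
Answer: -4598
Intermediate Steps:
(8*6 + r(-10))*(-121) = (8*6 - 10)*(-121) = (48 - 10)*(-121) = 38*(-121) = -4598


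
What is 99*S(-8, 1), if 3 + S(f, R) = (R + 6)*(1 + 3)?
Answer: 2475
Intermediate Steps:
S(f, R) = 21 + 4*R (S(f, R) = -3 + (R + 6)*(1 + 3) = -3 + (6 + R)*4 = -3 + (24 + 4*R) = 21 + 4*R)
99*S(-8, 1) = 99*(21 + 4*1) = 99*(21 + 4) = 99*25 = 2475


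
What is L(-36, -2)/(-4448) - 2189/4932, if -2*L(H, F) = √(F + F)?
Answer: -2189/4932 + I/4448 ≈ -0.44384 + 0.00022482*I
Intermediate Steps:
L(H, F) = -√2*√F/2 (L(H, F) = -√(F + F)/2 = -√2*√F/2)
L(-36, -2)/(-4448) - 2189/4932 = -√2*√(-2)/2/(-4448) - 2189/4932 = -√2*I*√2/2*(-1/4448) - 2189*1/4932 = -I*(-1/4448) - 2189/4932 = I/4448 - 2189/4932 = -2189/4932 + I/4448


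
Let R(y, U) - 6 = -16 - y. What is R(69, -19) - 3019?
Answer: -3098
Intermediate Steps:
R(y, U) = -10 - y (R(y, U) = 6 + (-16 - y) = -10 - y)
R(69, -19) - 3019 = (-10 - 1*69) - 3019 = (-10 - 69) - 3019 = -79 - 3019 = -3098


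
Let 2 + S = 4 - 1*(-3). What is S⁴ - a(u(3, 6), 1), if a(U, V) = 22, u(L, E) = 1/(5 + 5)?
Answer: 603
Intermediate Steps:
S = 5 (S = -2 + (4 - 1*(-3)) = -2 + (4 + 3) = -2 + 7 = 5)
u(L, E) = ⅒ (u(L, E) = 1/10 = ⅒)
S⁴ - a(u(3, 6), 1) = 5⁴ - 1*22 = 625 - 22 = 603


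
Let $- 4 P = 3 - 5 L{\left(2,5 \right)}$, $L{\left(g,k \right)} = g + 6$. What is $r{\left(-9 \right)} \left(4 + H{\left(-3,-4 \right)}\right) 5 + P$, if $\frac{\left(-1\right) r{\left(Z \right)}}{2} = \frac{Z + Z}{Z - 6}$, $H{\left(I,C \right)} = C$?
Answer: $\frac{37}{4} \approx 9.25$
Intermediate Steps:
$L{\left(g,k \right)} = 6 + g$
$r{\left(Z \right)} = - \frac{4 Z}{-6 + Z}$ ($r{\left(Z \right)} = - 2 \frac{Z + Z}{Z - 6} = - 2 \frac{2 Z}{-6 + Z} = - \frac{4 Z}{-6 + Z}$)
$P = \frac{37}{4}$ ($P = - \frac{3 - 5 \left(6 + 2\right)}{4} = - \frac{3 - 40}{4} = \left(- \frac{1}{4}\right) \left(-37\right) = \frac{37}{4} \approx 9.25$)
$r{\left(-9 \right)} \left(4 + H{\left(-3,-4 \right)}\right) 5 + P = \left(-4\right) \left(-9\right) \frac{1}{-6 - 9} \left(4 - 4\right) 5 + \frac{37}{4} = \left(-4\right) \left(-9\right) \frac{1}{-15} \cdot 0 \cdot 5 + \frac{37}{4} = \left(-4\right) \left(-9\right) \left(- \frac{1}{15}\right) 0 + \frac{37}{4} = \left(- \frac{12}{5}\right) 0 + \frac{37}{4} = 0 + \frac{37}{4} = \frac{37}{4}$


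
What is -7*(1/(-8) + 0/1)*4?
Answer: 7/2 ≈ 3.5000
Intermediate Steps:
-7*(1/(-8) + 0/1)*4 = -7*(1*(-⅛) + 0*1)*4 = -7*(-⅛ + 0)*4 = -7*(-⅛)*4 = (7/8)*4 = 7/2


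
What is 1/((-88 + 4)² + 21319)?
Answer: 1/28375 ≈ 3.5242e-5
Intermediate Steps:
1/((-88 + 4)² + 21319) = 1/((-84)² + 21319) = 1/(7056 + 21319) = 1/28375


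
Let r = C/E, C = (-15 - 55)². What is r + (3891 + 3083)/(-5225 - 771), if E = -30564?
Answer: -30316717/22907718 ≈ -1.3234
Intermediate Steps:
C = 4900 (C = (-70)² = 4900)
r = -1225/7641 (r = 4900/(-30564) = 4900*(-1/30564) = -1225/7641 ≈ -0.16032)
r + (3891 + 3083)/(-5225 - 771) = -1225/7641 + (3891 + 3083)/(-5225 - 771) = -1225/7641 + 6974/(-5996) = -1225/7641 + 6974*(-1/5996) = -1225/7641 - 3487/2998 = -30316717/22907718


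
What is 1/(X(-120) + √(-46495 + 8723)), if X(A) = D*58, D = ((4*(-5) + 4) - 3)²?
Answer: 551/11537832 - I*√9443/219218808 ≈ 4.7756e-5 - 4.4328e-7*I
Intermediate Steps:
D = 361 (D = ((-20 + 4) - 3)² = (-16 - 3)² = (-19)² = 361)
X(A) = 20938 (X(A) = 361*58 = 20938)
1/(X(-120) + √(-46495 + 8723)) = 1/(20938 + √(-46495 + 8723)) = 1/(20938 + √(-37772)) = 1/(20938 + 2*I*√9443)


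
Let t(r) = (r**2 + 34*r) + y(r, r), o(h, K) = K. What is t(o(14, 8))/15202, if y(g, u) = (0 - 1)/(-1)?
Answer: 337/15202 ≈ 0.022168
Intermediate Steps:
y(g, u) = 1 (y(g, u) = -1*(-1) = 1)
t(r) = 1 + r**2 + 34*r (t(r) = (r**2 + 34*r) + 1 = 1 + r**2 + 34*r)
t(o(14, 8))/15202 = (1 + 8**2 + 34*8)/15202 = (1 + 64 + 272)*(1/15202) = 337*(1/15202) = 337/15202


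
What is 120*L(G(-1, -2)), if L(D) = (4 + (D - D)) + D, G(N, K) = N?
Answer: 360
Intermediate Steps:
L(D) = 4 + D (L(D) = (4 + 0) + D = 4 + D)
120*L(G(-1, -2)) = 120*(4 - 1) = 120*3 = 360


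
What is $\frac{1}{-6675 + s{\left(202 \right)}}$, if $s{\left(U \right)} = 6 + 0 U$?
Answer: $- \frac{1}{6669} \approx -0.00014995$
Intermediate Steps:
$s{\left(U \right)} = 6$ ($s{\left(U \right)} = 6 + 0 = 6$)
$\frac{1}{-6675 + s{\left(202 \right)}} = \frac{1}{-6675 + 6} = \frac{1}{-6669} = - \frac{1}{6669}$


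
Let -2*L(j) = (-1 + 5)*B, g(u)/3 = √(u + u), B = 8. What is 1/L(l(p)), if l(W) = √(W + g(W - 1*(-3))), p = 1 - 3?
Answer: -1/16 ≈ -0.062500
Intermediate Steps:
g(u) = 3*√2*√u (g(u) = 3*√(u + u) = 3*√(2*u) = 3*(√2*√u) = 3*√2*√u)
p = -2
l(W) = √(W + 3*√2*√(3 + W)) (l(W) = √(W + 3*√2*√(W - 1*(-3))) = √(W + 3*√2*√(W + 3)) = √(W + 3*√2*√(3 + W)))
L(j) = -16 (L(j) = -(-1 + 5)*8/2 = -2*8 = -½*32 = -16)
1/L(l(p)) = 1/(-16) = -1/16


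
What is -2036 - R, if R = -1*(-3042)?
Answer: -5078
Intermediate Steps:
R = 3042
-2036 - R = -2036 - 1*3042 = -2036 - 3042 = -5078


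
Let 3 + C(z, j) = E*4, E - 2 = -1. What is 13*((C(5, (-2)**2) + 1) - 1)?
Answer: 13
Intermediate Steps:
E = 1 (E = 2 - 1 = 1)
C(z, j) = 1 (C(z, j) = -3 + 1*4 = -3 + 4 = 1)
13*((C(5, (-2)**2) + 1) - 1) = 13*((1 + 1) - 1) = 13*(2 - 1) = 13*1 = 13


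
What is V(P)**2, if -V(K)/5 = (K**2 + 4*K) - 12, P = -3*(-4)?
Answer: 810000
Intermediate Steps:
P = 12
V(K) = 60 - 20*K - 5*K**2 (V(K) = -5*((K**2 + 4*K) - 12) = -5*(-12 + K**2 + 4*K) = 60 - 20*K - 5*K**2)
V(P)**2 = (60 - 20*12 - 5*12**2)**2 = (60 - 240 - 5*144)**2 = (60 - 240 - 720)**2 = (-900)**2 = 810000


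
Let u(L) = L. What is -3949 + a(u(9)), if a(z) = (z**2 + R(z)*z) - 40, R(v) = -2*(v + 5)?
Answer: -4160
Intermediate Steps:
R(v) = -10 - 2*v (R(v) = -2*(5 + v) = -10 - 2*v)
a(z) = -40 + z**2 + z*(-10 - 2*z) (a(z) = (z**2 + (-10 - 2*z)*z) - 40 = (z**2 + z*(-10 - 2*z)) - 40 = -40 + z**2 + z*(-10 - 2*z))
-3949 + a(u(9)) = -3949 + (-40 - 1*9**2 - 10*9) = -3949 + (-40 - 1*81 - 90) = -3949 + (-40 - 81 - 90) = -3949 - 211 = -4160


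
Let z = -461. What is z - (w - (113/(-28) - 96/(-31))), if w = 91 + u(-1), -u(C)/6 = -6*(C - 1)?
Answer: -417455/868 ≈ -480.94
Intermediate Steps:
u(C) = -36 + 36*C (u(C) = -(-36)*(C - 1) = -(-36)*(-1 + C) = -6*(6 - 6*C) = -36 + 36*C)
w = 19 (w = 91 + (-36 + 36*(-1)) = 91 + (-36 - 36) = 91 - 72 = 19)
z - (w - (113/(-28) - 96/(-31))) = -461 - (19 - (113/(-28) - 96/(-31))) = -461 - (19 - (113*(-1/28) - 96*(-1/31))) = -461 - (19 - (-113/28 + 96/31)) = -461 - (19 - 1*(-815/868)) = -461 - (19 + 815/868) = -461 - 1*17307/868 = -461 - 17307/868 = -417455/868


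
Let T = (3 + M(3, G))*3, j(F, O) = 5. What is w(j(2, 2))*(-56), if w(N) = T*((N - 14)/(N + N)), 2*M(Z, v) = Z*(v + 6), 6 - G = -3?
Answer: 19278/5 ≈ 3855.6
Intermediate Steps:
G = 9 (G = 6 - 1*(-3) = 6 + 3 = 9)
M(Z, v) = Z*(6 + v)/2 (M(Z, v) = (Z*(v + 6))/2 = (Z*(6 + v))/2 = Z*(6 + v)/2)
T = 153/2 (T = (3 + (½)*3*(6 + 9))*3 = (3 + (½)*3*15)*3 = (3 + 45/2)*3 = (51/2)*3 = 153/2 ≈ 76.500)
w(N) = 153*(-14 + N)/(4*N) (w(N) = 153*((N - 14)/(N + N))/2 = 153*((-14 + N)/((2*N)))/2 = 153*((-14 + N)*(1/(2*N)))/2 = 153*((-14 + N)/(2*N))/2 = 153*(-14 + N)/(4*N))
w(j(2, 2))*(-56) = ((153/4)*(-14 + 5)/5)*(-56) = ((153/4)*(⅕)*(-9))*(-56) = -1377/20*(-56) = 19278/5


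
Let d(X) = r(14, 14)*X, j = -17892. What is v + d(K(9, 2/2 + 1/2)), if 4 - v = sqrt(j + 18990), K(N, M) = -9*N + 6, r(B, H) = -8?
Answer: 604 - 3*sqrt(122) ≈ 570.86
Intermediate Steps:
K(N, M) = 6 - 9*N
d(X) = -8*X
v = 4 - 3*sqrt(122) (v = 4 - sqrt(-17892 + 18990) = 4 - sqrt(1098) = 4 - 3*sqrt(122) ≈ -29.136)
v + d(K(9, 2/2 + 1/2)) = (4 - 3*sqrt(122)) - 8*(6 - 9*9) = (4 - 3*sqrt(122)) - 8*(6 - 81) = (4 - 3*sqrt(122)) - 8*(-75) = (4 - 3*sqrt(122)) + 600 = 604 - 3*sqrt(122)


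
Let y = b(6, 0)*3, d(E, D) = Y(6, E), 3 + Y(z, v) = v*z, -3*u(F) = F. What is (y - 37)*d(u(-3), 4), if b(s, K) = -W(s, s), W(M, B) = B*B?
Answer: -435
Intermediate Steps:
W(M, B) = B²
u(F) = -F/3
Y(z, v) = -3 + v*z
b(s, K) = -s²
d(E, D) = -3 + 6*E (d(E, D) = -3 + E*6 = -3 + 6*E)
y = -108 (y = -1*6²*3 = -1*36*3 = -36*3 = -108)
(y - 37)*d(u(-3), 4) = (-108 - 37)*(-3 + 6*(-⅓*(-3))) = -145*(-3 + 6*1) = -145*(-3 + 6) = -145*3 = -435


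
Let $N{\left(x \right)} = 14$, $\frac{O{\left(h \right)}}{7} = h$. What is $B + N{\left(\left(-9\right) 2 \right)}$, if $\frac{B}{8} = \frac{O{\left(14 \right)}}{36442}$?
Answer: $\frac{36498}{2603} \approx 14.022$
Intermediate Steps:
$O{\left(h \right)} = 7 h$
$B = \frac{56}{2603}$ ($B = 8 \frac{7 \cdot 14}{36442} = 8 \cdot 98 \cdot \frac{1}{36442} = 8 \cdot \frac{7}{2603} = \frac{56}{2603} \approx 0.021514$)
$B + N{\left(\left(-9\right) 2 \right)} = \frac{56}{2603} + 14 = \frac{36498}{2603}$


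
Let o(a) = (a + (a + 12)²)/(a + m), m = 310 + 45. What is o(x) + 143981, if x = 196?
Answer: 79376991/551 ≈ 1.4406e+5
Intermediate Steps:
m = 355
o(a) = (a + (12 + a)²)/(355 + a) (o(a) = (a + (a + 12)²)/(a + 355) = (a + (12 + a)²)/(355 + a))
o(x) + 143981 = (196 + (12 + 196)²)/(355 + 196) + 143981 = (196 + 208²)/551 + 143981 = (196 + 43264)/551 + 143981 = (1/551)*43460 + 143981 = 43460/551 + 143981 = 79376991/551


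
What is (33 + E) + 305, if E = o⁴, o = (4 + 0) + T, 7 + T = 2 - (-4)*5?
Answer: 130659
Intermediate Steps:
T = 15 (T = -7 + (2 - (-4)*5) = -7 + (2 - 1*(-20)) = -7 + (2 + 20) = -7 + 22 = 15)
o = 19 (o = (4 + 0) + 15 = 4 + 15 = 19)
E = 130321 (E = 19⁴ = 130321)
(33 + E) + 305 = (33 + 130321) + 305 = 130354 + 305 = 130659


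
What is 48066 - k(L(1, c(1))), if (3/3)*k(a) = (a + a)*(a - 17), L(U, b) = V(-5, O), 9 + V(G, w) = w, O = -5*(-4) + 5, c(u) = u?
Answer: 48098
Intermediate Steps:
O = 25 (O = 20 + 5 = 25)
V(G, w) = -9 + w
L(U, b) = 16 (L(U, b) = -9 + 25 = 16)
k(a) = 2*a*(-17 + a) (k(a) = (a + a)*(a - 17) = (2*a)*(-17 + a) = 2*a*(-17 + a))
48066 - k(L(1, c(1))) = 48066 - 2*16*(-17 + 16) = 48066 - 2*16*(-1) = 48066 - 1*(-32) = 48066 + 32 = 48098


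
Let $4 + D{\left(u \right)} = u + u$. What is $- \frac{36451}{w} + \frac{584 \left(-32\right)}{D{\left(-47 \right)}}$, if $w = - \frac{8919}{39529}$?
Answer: $\frac{70686046507}{437031} \approx 1.6174 \cdot 10^{5}$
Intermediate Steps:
$w = - \frac{8919}{39529}$ ($w = \left(-8919\right) \frac{1}{39529} = - \frac{8919}{39529} \approx -0.22563$)
$D{\left(u \right)} = -4 + 2 u$ ($D{\left(u \right)} = -4 + \left(u + u\right) = -4 + 2 u$)
$- \frac{36451}{w} + \frac{584 \left(-32\right)}{D{\left(-47 \right)}} = - \frac{36451}{- \frac{8919}{39529}} + \frac{584 \left(-32\right)}{-4 + 2 \left(-47\right)} = \left(-36451\right) \left(- \frac{39529}{8919}\right) - \frac{18688}{-4 - 94} = \frac{1440871579}{8919} - \frac{18688}{-98} = \frac{1440871579}{8919} - - \frac{9344}{49} = \frac{1440871579}{8919} + \frac{9344}{49} = \frac{70686046507}{437031}$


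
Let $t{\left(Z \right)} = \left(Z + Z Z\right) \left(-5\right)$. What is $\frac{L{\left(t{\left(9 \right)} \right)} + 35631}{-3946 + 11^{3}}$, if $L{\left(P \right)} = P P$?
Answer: $- \frac{238131}{2615} \approx -91.063$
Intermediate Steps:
$t{\left(Z \right)} = - 5 Z - 5 Z^{2}$ ($t{\left(Z \right)} = \left(Z + Z^{2}\right) \left(-5\right) = - 5 Z - 5 Z^{2}$)
$L{\left(P \right)} = P^{2}$
$\frac{L{\left(t{\left(9 \right)} \right)} + 35631}{-3946 + 11^{3}} = \frac{\left(\left(-5\right) 9 \left(1 + 9\right)\right)^{2} + 35631}{-3946 + 11^{3}} = \frac{\left(\left(-5\right) 9 \cdot 10\right)^{2} + 35631}{-3946 + 1331} = \frac{\left(-450\right)^{2} + 35631}{-2615} = \left(202500 + 35631\right) \left(- \frac{1}{2615}\right) = 238131 \left(- \frac{1}{2615}\right) = - \frac{238131}{2615}$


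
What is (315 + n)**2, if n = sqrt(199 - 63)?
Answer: 99361 + 1260*sqrt(34) ≈ 1.0671e+5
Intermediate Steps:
n = 2*sqrt(34) (n = sqrt(136) = 2*sqrt(34) ≈ 11.662)
(315 + n)**2 = (315 + 2*sqrt(34))**2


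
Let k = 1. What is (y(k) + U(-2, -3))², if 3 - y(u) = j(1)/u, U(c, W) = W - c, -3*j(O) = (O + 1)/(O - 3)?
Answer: 25/9 ≈ 2.7778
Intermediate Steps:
j(O) = -(1 + O)/(3*(-3 + O)) (j(O) = -(O + 1)/(3*(O - 3)) = -(1 + O)/(3*(-3 + O)))
y(u) = 3 - 1/(3*u) (y(u) = 3 - (-1 - 1*1)/(3*(-3 + 1))/u = 3 - (⅓)*(-1 - 1)/(-2)/u = 3 - (⅓)*(-½)*(-2)/u = 3 - 1/(3*u))
(y(k) + U(-2, -3))² = ((3 - ⅓/1) + (-3 - 1*(-2)))² = ((3 - ⅓*1) + (-3 + 2))² = ((3 - ⅓) - 1)² = (8/3 - 1)² = (5/3)² = 25/9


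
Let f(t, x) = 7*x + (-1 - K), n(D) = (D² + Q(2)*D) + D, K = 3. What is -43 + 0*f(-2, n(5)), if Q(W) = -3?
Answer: -43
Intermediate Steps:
n(D) = D² - 2*D (n(D) = (D² - 3*D) + D = D² - 2*D)
f(t, x) = -4 + 7*x (f(t, x) = 7*x + (-1 - 1*3) = 7*x + (-1 - 3) = 7*x - 4 = -4 + 7*x)
-43 + 0*f(-2, n(5)) = -43 + 0*(-4 + 7*(5*(-2 + 5))) = -43 + 0*(-4 + 7*(5*3)) = -43 + 0*(-4 + 7*15) = -43 + 0*(-4 + 105) = -43 + 0*101 = -43 + 0 = -43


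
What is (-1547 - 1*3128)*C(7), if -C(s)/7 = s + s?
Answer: 458150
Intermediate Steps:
C(s) = -14*s (C(s) = -7*(s + s) = -14*s)
(-1547 - 1*3128)*C(7) = (-1547 - 1*3128)*(-14*7) = (-1547 - 3128)*(-98) = -4675*(-98) = 458150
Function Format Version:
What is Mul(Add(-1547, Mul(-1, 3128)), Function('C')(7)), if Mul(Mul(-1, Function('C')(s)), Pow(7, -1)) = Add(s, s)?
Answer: 458150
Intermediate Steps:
Function('C')(s) = Mul(-14, s) (Function('C')(s) = Mul(-7, Add(s, s)) = Mul(-7, Mul(2, s)) = Mul(-14, s))
Mul(Add(-1547, Mul(-1, 3128)), Function('C')(7)) = Mul(Add(-1547, Mul(-1, 3128)), Mul(-14, 7)) = Mul(Add(-1547, -3128), -98) = Mul(-4675, -98) = 458150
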